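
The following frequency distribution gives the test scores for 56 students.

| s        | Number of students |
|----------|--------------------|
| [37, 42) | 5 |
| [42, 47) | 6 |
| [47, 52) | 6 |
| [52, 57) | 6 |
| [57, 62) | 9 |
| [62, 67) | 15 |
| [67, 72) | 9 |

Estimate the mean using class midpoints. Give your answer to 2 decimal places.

57.45

Midpoints: 39.5, 44.5, 49.5, 54.5, 59.5, 64.5, 69.5
Σfm = 5×39.5 + 6×44.5 + 6×49.5 + 6×54.5 + 9×59.5 + 15×64.5 + 9×69.5 = 3217
n = Σf = 56
Mean = 3217 / 56 = 57.4464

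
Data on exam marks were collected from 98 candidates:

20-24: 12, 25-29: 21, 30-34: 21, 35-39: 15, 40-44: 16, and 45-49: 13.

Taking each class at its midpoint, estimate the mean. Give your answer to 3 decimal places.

34.092

Midpoints: 22, 27, 32, 37, 42, 47
Σfm = 12×22 + 21×27 + 21×32 + 15×37 + 16×42 + 13×47 = 3341
n = Σf = 98
Mean = 3341 / 98 = 34.0918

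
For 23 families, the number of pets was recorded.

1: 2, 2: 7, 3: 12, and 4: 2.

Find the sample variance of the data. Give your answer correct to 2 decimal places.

Values: 1, 2, 3, 4
n = 23, Σfx = 60, mean = 2.6087
Σfx² = 170
Σf(x − x̄)² = Σfx² − (Σfx)²/n = 170 − 60²/23 = 13.4783
Sample variance = 13.4783 / 22 = 0.6126

0.61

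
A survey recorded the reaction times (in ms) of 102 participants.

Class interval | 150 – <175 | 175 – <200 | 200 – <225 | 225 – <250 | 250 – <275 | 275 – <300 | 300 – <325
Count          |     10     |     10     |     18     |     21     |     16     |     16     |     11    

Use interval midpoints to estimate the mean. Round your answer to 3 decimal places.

Midpoints: 162.5, 187.5, 212.5, 237.5, 262.5, 287.5, 312.5
Σfm = 10×162.5 + 10×187.5 + 18×212.5 + 21×237.5 + 16×262.5 + 16×287.5 + 11×312.5 = 24550
n = Σf = 102
Mean = 24550 / 102 = 240.6863

240.686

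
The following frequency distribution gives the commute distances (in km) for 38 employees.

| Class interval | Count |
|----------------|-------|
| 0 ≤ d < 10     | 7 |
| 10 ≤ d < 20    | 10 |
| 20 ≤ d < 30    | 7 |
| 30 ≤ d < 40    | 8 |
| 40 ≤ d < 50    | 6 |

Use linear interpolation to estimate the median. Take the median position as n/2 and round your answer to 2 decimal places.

22.86

Cumulative frequencies: 7, 17, 24, 32, 38
n = 38; position = n/2 = 19.
This falls in the class 20 ≤ d < 30: L = 20, F = 17, f = 7, h = 10.
Median ≈ 20 + ((19 − 17) / 7) × 10 = 22.8571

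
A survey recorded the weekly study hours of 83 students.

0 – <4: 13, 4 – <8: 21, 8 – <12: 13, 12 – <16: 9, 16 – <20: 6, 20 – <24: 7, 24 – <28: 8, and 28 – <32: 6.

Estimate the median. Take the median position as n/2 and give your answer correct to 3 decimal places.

Cumulative frequencies: 13, 34, 47, 56, 62, 69, 77, 83
n = 83; position = n/2 = 41.5.
This falls in the class 8 – <12: L = 8, F = 34, f = 13, h = 4.
Median ≈ 8 + ((41.5 − 34) / 13) × 4 = 10.3077

10.308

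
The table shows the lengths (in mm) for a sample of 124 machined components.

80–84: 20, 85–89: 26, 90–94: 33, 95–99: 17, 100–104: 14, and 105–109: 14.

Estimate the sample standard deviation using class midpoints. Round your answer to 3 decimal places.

7.827

Midpoints: 82, 87, 92, 97, 102, 107
n = 124, Σfm = 11513, mean = 92.8468
Σfm² = 1076481
Σf(m − x̄)² = Σfm² − (Σfm)²/n = 1076481 − 11513²/124 = 7536.0887
Sample variance = 7536.0887 / 123 = 61.2690
Standard deviation = √61.2690 = 7.8275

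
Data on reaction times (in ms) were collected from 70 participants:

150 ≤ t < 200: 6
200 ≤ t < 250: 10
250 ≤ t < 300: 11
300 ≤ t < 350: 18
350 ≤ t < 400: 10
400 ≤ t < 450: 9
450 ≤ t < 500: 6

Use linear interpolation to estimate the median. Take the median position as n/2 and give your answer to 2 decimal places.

Cumulative frequencies: 6, 16, 27, 45, 55, 64, 70
n = 70; position = n/2 = 35.
This falls in the class 300 ≤ t < 350: L = 300, F = 27, f = 18, h = 50.
Median ≈ 300 + ((35 − 27) / 18) × 50 = 322.2222

322.22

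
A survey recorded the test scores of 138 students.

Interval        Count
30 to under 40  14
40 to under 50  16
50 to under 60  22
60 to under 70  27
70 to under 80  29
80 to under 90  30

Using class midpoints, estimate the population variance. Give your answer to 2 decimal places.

Midpoints: 35, 45, 55, 65, 75, 85
n = 138, Σfm = 8900, mean = 64.4928
Σfm² = 610050
Σf(m − x̄)² = Σfm² − (Σfm)²/n = 610050 − 8900²/138 = 36064.4928
Population variance = 36064.4928 / 138 = 261.3369

261.34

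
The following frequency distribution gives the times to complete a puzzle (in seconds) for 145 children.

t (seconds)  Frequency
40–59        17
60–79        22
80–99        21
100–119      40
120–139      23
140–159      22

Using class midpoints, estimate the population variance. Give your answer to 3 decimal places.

983.287

Midpoints: 49.5, 69.5, 89.5, 109.5, 129.5, 149.5
n = 145, Σfm = 14897.5, mean = 102.7414
Σfm² = 1673166.25
Σf(m − x̄)² = Σfm² − (Σfm)²/n = 1673166.25 − 14897.5²/145 = 142576.5517
Population variance = 142576.5517 / 145 = 983.2866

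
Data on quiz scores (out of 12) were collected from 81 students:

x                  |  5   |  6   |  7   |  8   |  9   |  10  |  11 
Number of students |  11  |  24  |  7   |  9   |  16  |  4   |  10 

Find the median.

7

Cumulative frequencies: 11, 35, 42, 51, 67, 71, 81
n = 81, so the median is the value in position (n+1)/2 = 41.
Position 41 falls at value 7.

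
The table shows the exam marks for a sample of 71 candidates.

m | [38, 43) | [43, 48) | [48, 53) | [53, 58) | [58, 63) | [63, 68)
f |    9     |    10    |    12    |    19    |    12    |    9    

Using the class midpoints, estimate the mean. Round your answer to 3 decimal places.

53.458

Midpoints: 40.5, 45.5, 50.5, 55.5, 60.5, 65.5
Σfm = 9×40.5 + 10×45.5 + 12×50.5 + 19×55.5 + 12×60.5 + 9×65.5 = 3795.5
n = Σf = 71
Mean = 3795.5 / 71 = 53.4577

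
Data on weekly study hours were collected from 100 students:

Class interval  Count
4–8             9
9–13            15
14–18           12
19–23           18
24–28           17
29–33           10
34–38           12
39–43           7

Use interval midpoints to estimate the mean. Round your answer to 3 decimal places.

22.600

Midpoints: 6, 11, 16, 21, 26, 31, 36, 41
Σfm = 9×6 + 15×11 + 12×16 + 18×21 + 17×26 + 10×31 + 12×36 + 7×41 = 2260
n = Σf = 100
Mean = 2260 / 100 = 22.6000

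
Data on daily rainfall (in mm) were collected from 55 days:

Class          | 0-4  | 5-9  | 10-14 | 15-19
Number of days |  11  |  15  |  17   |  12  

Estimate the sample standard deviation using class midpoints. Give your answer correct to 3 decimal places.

5.254

Midpoints: 2, 7, 12, 17
n = 55, Σfm = 535, mean = 9.7273
Σfm² = 6695
Σf(m − x̄)² = Σfm² − (Σfm)²/n = 6695 − 535²/55 = 1490.9091
Sample variance = 1490.9091 / 54 = 27.6094
Standard deviation = √27.6094 = 5.2545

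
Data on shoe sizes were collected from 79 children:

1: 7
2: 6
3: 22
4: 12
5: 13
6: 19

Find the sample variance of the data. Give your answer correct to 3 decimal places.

Values: 1, 2, 3, 4, 5, 6
n = 79, Σfx = 312, mean = 3.9494
Σfx² = 1430
Σf(x − x̄)² = Σfx² − (Σfx)²/n = 1430 − 312²/79 = 197.7975
Sample variance = 197.7975 / 78 = 2.5359

2.536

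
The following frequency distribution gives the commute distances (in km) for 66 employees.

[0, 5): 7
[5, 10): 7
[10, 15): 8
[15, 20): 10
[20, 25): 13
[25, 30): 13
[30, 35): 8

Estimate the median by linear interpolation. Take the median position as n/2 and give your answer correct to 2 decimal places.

Cumulative frequencies: 7, 14, 22, 32, 45, 58, 66
n = 66; position = n/2 = 33.
This falls in the class [20, 25): L = 20, F = 32, f = 13, h = 5.
Median ≈ 20 + ((33 − 32) / 13) × 5 = 20.3846

20.38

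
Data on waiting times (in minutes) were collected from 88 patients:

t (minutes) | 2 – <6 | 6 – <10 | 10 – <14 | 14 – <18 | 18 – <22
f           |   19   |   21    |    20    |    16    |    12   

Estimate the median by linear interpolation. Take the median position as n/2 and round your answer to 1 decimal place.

10.8

Cumulative frequencies: 19, 40, 60, 76, 88
n = 88; position = n/2 = 44.
This falls in the class 10 – <14: L = 10, F = 40, f = 20, h = 4.
Median ≈ 10 + ((44 − 40) / 20) × 4 = 10.8000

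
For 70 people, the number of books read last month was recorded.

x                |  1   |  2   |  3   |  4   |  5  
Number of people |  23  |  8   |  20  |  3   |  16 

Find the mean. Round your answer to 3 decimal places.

Values: 1, 2, 3, 4, 5
Σfx = 23×1 + 8×2 + 20×3 + 3×4 + 16×5 = 191
n = Σf = 70
Mean = 191 / 70 = 2.7286

2.729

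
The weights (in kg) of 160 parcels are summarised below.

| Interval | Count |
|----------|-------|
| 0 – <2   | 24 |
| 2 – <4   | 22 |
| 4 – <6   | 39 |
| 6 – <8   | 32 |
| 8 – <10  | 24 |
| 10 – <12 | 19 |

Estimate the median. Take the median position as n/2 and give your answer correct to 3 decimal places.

Cumulative frequencies: 24, 46, 85, 117, 141, 160
n = 160; position = n/2 = 80.
This falls in the class 4 – <6: L = 4, F = 46, f = 39, h = 2.
Median ≈ 4 + ((80 − 46) / 39) × 2 = 5.7436

5.744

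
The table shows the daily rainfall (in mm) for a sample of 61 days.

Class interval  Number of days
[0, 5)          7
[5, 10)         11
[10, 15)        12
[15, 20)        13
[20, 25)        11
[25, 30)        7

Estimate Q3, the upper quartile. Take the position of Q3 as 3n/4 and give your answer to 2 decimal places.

21.25

Cumulative frequencies: 7, 18, 30, 43, 54, 61
n = 61; position = 3n/4 = 45.75.
This falls in the class [20, 25): L = 20, F = 43, f = 11, h = 5.
Upper quartile ≈ 20 + ((45.75 − 43) / 11) × 5 = 21.2500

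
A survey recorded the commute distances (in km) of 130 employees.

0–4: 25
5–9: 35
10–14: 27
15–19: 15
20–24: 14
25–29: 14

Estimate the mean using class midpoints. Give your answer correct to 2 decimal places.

Midpoints: 2, 7, 12, 17, 22, 27
Σfm = 25×2 + 35×7 + 27×12 + 15×17 + 14×22 + 14×27 = 1560
n = Σf = 130
Mean = 1560 / 130 = 12.0000

12.00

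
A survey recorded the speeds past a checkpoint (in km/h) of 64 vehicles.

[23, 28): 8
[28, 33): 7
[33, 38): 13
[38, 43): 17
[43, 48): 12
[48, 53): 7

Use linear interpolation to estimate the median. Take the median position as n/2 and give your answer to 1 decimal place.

39.2

Cumulative frequencies: 8, 15, 28, 45, 57, 64
n = 64; position = n/2 = 32.
This falls in the class [38, 43): L = 38, F = 28, f = 17, h = 5.
Median ≈ 38 + ((32 − 28) / 17) × 5 = 39.1765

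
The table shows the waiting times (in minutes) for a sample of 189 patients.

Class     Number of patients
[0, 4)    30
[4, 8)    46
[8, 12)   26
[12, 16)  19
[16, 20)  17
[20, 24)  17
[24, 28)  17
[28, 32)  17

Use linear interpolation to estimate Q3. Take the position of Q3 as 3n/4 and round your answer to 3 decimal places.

20.882

Cumulative frequencies: 30, 76, 102, 121, 138, 155, 172, 189
n = 189; position = 3n/4 = 141.75.
This falls in the class [20, 24): L = 20, F = 138, f = 17, h = 4.
Upper quartile ≈ 20 + ((141.75 − 138) / 17) × 4 = 20.8824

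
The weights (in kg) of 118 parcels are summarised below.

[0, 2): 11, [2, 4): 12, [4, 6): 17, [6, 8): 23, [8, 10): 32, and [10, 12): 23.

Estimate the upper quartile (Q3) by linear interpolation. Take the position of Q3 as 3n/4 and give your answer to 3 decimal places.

Cumulative frequencies: 11, 23, 40, 63, 95, 118
n = 118; position = 3n/4 = 88.5.
This falls in the class [8, 10): L = 8, F = 63, f = 32, h = 2.
Upper quartile ≈ 8 + ((88.5 − 63) / 32) × 2 = 9.5938

9.594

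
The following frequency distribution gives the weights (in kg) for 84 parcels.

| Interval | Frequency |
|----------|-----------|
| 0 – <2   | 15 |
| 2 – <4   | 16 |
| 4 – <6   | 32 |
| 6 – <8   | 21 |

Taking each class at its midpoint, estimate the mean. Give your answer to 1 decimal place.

4.4

Midpoints: 1, 3, 5, 7
Σfm = 15×1 + 16×3 + 32×5 + 21×7 = 370
n = Σf = 84
Mean = 370 / 84 = 4.4048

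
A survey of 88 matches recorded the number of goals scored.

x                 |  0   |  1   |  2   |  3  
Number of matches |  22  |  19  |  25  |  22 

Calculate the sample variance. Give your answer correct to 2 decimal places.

1.26

Values: 0, 1, 2, 3
n = 88, Σfx = 135, mean = 1.5341
Σfx² = 317
Σf(x − x̄)² = Σfx² − (Σfx)²/n = 317 − 135²/88 = 109.8977
Sample variance = 109.8977 / 87 = 1.2632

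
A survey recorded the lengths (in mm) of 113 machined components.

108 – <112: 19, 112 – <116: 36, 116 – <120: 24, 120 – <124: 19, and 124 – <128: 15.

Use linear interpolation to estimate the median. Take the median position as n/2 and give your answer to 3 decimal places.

116.250

Cumulative frequencies: 19, 55, 79, 98, 113
n = 113; position = n/2 = 56.5.
This falls in the class 116 – <120: L = 116, F = 55, f = 24, h = 4.
Median ≈ 116 + ((56.5 − 55) / 24) × 4 = 116.2500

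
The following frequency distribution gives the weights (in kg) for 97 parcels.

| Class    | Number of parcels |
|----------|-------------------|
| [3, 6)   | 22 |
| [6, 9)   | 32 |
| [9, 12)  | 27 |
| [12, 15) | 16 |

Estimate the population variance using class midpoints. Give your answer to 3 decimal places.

9.175

Midpoints: 4.5, 7.5, 10.5, 13.5
n = 97, Σfm = 838.5, mean = 8.6443
Σfm² = 8138.25
Σf(m − x̄)² = Σfm² − (Σfm)²/n = 8138.25 − 838.5²/97 = 889.9794
Population variance = 889.9794 / 97 = 9.1750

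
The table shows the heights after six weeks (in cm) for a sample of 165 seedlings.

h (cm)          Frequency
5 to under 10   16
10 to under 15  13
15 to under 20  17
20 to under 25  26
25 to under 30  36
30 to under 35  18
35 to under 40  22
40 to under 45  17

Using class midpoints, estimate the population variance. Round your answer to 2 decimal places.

Midpoints: 7.5, 12.5, 17.5, 22.5, 27.5, 32.5, 37.5, 42.5
n = 165, Σfm = 4287.5, mean = 25.9848
Σfm² = 129181.25
Σf(m − x̄)² = Σfm² − (Σfm)²/n = 129181.25 − 4287.5²/165 = 17771.2121
Population variance = 17771.2121 / 165 = 107.7043

107.70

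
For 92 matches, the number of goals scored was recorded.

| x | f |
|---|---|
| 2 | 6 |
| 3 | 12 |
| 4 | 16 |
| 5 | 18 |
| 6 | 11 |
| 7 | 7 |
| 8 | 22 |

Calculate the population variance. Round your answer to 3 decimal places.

Values: 2, 3, 4, 5, 6, 7, 8
n = 92, Σfx = 493, mean = 5.3587
Σfx² = 2985
Σf(x − x̄)² = Σfx² − (Σfx)²/n = 2985 − 493²/92 = 343.1630
Population variance = 343.1630 / 92 = 3.7300

3.730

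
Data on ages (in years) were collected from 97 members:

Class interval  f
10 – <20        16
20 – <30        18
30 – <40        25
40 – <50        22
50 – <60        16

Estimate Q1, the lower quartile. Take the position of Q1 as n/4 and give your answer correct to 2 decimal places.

Cumulative frequencies: 16, 34, 59, 81, 97
n = 97; position = n/4 = 24.25.
This falls in the class 20 – <30: L = 20, F = 16, f = 18, h = 10.
Lower quartile ≈ 20 + ((24.25 − 16) / 18) × 10 = 24.5833

24.58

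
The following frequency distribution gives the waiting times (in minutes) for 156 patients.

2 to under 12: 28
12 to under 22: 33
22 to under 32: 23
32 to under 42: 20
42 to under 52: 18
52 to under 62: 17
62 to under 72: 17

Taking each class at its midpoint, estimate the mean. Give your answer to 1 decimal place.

Midpoints: 7, 17, 27, 37, 47, 57, 67
Σfm = 28×7 + 33×17 + 23×27 + 20×37 + 18×47 + 17×57 + 17×67 = 5072
n = Σf = 156
Mean = 5072 / 156 = 32.5128

32.5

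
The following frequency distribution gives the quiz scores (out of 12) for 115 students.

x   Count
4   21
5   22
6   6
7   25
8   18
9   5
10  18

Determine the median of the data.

Cumulative frequencies: 21, 43, 49, 74, 92, 97, 115
n = 115, so the median is the value in position (n+1)/2 = 58.
Position 58 falls at value 7.

7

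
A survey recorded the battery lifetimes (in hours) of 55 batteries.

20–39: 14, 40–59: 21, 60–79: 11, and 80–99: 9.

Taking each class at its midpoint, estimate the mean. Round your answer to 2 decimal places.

54.95

Midpoints: 29.5, 49.5, 69.5, 89.5
Σfm = 14×29.5 + 21×49.5 + 11×69.5 + 9×89.5 = 3022.5
n = Σf = 55
Mean = 3022.5 / 55 = 54.9545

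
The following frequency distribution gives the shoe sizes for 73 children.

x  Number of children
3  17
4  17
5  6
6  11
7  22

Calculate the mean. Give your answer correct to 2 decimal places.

5.05

Values: 3, 4, 5, 6, 7
Σfx = 17×3 + 17×4 + 6×5 + 11×6 + 22×7 = 369
n = Σf = 73
Mean = 369 / 73 = 5.0548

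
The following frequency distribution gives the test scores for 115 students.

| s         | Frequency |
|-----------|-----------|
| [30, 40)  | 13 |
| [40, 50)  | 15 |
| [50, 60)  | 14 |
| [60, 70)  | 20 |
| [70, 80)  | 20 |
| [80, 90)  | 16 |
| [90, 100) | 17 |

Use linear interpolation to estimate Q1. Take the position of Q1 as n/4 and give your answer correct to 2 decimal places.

50.54

Cumulative frequencies: 13, 28, 42, 62, 82, 98, 115
n = 115; position = n/4 = 28.75.
This falls in the class [50, 60): L = 50, F = 28, f = 14, h = 10.
Lower quartile ≈ 50 + ((28.75 − 28) / 14) × 10 = 50.5357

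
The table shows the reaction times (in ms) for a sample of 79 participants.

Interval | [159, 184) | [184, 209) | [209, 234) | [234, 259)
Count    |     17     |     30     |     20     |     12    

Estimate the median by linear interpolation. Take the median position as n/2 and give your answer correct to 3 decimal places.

202.750

Cumulative frequencies: 17, 47, 67, 79
n = 79; position = n/2 = 39.5.
This falls in the class [184, 209): L = 184, F = 17, f = 30, h = 25.
Median ≈ 184 + ((39.5 − 17) / 30) × 25 = 202.7500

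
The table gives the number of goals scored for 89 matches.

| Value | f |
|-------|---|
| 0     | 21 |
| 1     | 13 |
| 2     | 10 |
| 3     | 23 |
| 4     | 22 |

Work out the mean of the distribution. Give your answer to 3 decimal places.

2.135

Values: 0, 1, 2, 3, 4
Σfx = 21×0 + 13×1 + 10×2 + 23×3 + 22×4 = 190
n = Σf = 89
Mean = 190 / 89 = 2.1348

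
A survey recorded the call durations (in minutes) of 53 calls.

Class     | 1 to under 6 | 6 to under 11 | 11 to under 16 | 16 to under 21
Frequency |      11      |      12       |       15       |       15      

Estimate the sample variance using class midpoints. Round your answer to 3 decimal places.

Midpoints: 3.5, 8.5, 13.5, 18.5
n = 53, Σfm = 620.5, mean = 11.7075
Σfm² = 8869.25
Σf(m − x̄)² = Σfm² − (Σfm)²/n = 8869.25 − 620.5²/53 = 1604.7170
Sample variance = 1604.7170 / 52 = 30.8599

30.860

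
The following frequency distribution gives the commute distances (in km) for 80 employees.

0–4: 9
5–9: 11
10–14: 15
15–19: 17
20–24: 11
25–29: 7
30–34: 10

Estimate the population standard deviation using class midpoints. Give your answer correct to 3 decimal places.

9.151

Midpoints: 2, 7, 12, 17, 22, 27, 32
n = 80, Σfm = 1315, mean = 16.4375
Σfm² = 28315
Σf(m − x̄)² = Σfm² − (Σfm)²/n = 28315 − 1315²/80 = 6699.6875
Population variance = 6699.6875 / 80 = 83.7461
Standard deviation = √83.7461 = 9.1513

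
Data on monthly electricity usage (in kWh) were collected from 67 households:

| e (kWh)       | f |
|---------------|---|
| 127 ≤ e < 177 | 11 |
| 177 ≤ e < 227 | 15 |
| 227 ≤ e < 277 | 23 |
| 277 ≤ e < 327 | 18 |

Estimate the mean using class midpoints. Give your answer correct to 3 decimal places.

237.821

Midpoints: 152, 202, 252, 302
Σfm = 11×152 + 15×202 + 23×252 + 18×302 = 15934
n = Σf = 67
Mean = 15934 / 67 = 237.8209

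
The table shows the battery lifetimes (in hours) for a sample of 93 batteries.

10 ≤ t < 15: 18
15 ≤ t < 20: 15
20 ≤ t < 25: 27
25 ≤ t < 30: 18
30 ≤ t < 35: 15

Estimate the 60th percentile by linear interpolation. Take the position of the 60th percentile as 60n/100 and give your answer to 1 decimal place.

Cumulative frequencies: 18, 33, 60, 78, 93
n = 93; position = 60n/100 = 55.8.
This falls in the class 20 ≤ t < 25: L = 20, F = 33, f = 27, h = 5.
60th percentile ≈ 20 + ((55.8 − 33) / 27) × 5 = 24.2222

24.2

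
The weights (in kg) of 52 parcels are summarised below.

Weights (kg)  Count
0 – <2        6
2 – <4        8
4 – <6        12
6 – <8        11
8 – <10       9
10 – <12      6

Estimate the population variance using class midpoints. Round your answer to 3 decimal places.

Midpoints: 1, 3, 5, 7, 9, 11
n = 52, Σfm = 314, mean = 6.0385
Σfm² = 2372
Σf(m − x̄)² = Σfm² − (Σfm)²/n = 2372 − 314²/52 = 475.9231
Population variance = 475.9231 / 52 = 9.1524

9.152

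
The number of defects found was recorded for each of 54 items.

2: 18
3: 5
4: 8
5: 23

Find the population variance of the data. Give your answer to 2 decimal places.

Values: 2, 3, 4, 5
n = 54, Σfx = 198, mean = 3.6667
Σfx² = 820
Σf(x − x̄)² = Σfx² − (Σfx)²/n = 820 − 198²/54 = 94.0000
Population variance = 94.0000 / 54 = 1.7407

1.74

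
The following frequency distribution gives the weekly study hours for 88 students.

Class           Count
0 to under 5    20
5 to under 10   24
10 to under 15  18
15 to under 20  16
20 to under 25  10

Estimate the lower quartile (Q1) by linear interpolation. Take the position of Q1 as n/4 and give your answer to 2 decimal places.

Cumulative frequencies: 20, 44, 62, 78, 88
n = 88; position = n/4 = 22.
This falls in the class 5 to under 10: L = 5, F = 20, f = 24, h = 5.
Lower quartile ≈ 5 + ((22 − 20) / 24) × 5 = 5.4167

5.42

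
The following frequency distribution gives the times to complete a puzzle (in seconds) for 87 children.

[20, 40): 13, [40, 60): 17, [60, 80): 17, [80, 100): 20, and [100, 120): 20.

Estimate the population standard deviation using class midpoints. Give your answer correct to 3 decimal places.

27.600

Midpoints: 30, 50, 70, 90, 110
n = 87, Σfm = 6430, mean = 73.9080
Σfm² = 541500
Σf(m − x̄)² = Σfm² − (Σfm)²/n = 541500 − 6430²/87 = 66271.2644
Population variance = 66271.2644 / 87 = 761.7387
Standard deviation = √761.7387 = 27.5996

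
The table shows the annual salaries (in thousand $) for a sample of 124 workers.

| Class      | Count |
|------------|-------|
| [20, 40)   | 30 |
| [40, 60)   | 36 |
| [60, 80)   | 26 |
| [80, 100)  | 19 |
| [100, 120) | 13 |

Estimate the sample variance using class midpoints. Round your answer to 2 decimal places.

Midpoints: 30, 50, 70, 90, 110
n = 124, Σfm = 7660, mean = 61.7742
Σfm² = 555600
Σf(m − x̄)² = Σfm² − (Σfm)²/n = 555600 − 7660²/124 = 82409.6774
Sample variance = 82409.6774 / 123 = 669.9974

670.00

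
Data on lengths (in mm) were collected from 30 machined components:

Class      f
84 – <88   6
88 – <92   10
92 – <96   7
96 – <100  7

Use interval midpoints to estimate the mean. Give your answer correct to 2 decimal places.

92.00

Midpoints: 86, 90, 94, 98
Σfm = 6×86 + 10×90 + 7×94 + 7×98 = 2760
n = Σf = 30
Mean = 2760 / 30 = 92.0000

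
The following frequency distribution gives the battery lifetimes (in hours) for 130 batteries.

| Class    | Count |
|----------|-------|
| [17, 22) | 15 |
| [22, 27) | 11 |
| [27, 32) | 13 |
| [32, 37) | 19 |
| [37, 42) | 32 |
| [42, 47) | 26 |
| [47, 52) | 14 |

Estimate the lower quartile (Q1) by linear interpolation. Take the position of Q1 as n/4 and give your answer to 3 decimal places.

29.500

Cumulative frequencies: 15, 26, 39, 58, 90, 116, 130
n = 130; position = n/4 = 32.5.
This falls in the class [27, 32): L = 27, F = 26, f = 13, h = 5.
Lower quartile ≈ 27 + ((32.5 − 26) / 13) × 5 = 29.5000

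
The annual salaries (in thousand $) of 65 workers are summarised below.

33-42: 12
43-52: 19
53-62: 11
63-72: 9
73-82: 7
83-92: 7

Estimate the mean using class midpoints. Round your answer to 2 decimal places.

Midpoints: 37.5, 47.5, 57.5, 67.5, 77.5, 87.5
Σfm = 12×37.5 + 19×47.5 + 11×57.5 + 9×67.5 + 7×77.5 + 7×87.5 = 3747.5
n = Σf = 65
Mean = 3747.5 / 65 = 57.6538

57.65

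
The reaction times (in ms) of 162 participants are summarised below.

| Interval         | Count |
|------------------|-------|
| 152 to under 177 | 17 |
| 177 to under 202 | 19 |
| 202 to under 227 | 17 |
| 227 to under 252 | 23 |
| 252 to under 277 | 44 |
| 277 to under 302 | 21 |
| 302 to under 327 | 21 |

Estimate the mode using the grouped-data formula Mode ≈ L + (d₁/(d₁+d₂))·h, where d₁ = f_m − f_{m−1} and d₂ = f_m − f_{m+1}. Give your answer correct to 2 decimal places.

263.93

Modal class: 252 to under 277 (highest frequency 44).
d₁ = 44 − 23 = 21, d₂ = 44 − 21 = 23
Mode ≈ 252 + (21/(21+23)) × 25 = 252 + 11.9318 = 263.9318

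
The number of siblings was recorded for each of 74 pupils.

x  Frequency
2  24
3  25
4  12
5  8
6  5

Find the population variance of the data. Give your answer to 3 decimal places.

1.461

Values: 2, 3, 4, 5, 6
n = 74, Σfx = 241, mean = 3.2568
Σfx² = 893
Σf(x − x̄)² = Σfx² − (Σfx)²/n = 893 − 241²/74 = 108.1216
Population variance = 108.1216 / 74 = 1.4611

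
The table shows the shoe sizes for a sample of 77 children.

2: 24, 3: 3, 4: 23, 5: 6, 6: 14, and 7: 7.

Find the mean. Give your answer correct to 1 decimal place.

4.1

Values: 2, 3, 4, 5, 6, 7
Σfx = 24×2 + 3×3 + 23×4 + 6×5 + 14×6 + 7×7 = 312
n = Σf = 77
Mean = 312 / 77 = 4.0519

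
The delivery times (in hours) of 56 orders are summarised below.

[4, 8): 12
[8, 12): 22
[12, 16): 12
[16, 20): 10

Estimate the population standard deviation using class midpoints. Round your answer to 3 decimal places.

4.030

Midpoints: 6, 10, 14, 18
n = 56, Σfm = 640, mean = 11.4286
Σfm² = 8224
Σf(m − x̄)² = Σfm² − (Σfm)²/n = 8224 − 640²/56 = 909.7143
Population variance = 909.7143 / 56 = 16.2449
Standard deviation = √16.2449 = 4.0305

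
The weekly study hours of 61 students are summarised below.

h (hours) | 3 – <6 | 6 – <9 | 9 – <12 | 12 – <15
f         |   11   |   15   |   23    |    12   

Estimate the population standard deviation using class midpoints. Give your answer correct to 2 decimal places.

2.99

Midpoints: 4.5, 7.5, 10.5, 13.5
n = 61, Σfm = 565.5, mean = 9.2705
Σfm² = 5789.25
Σf(m − x̄)² = Σfm² − (Σfm)²/n = 5789.25 − 565.5²/61 = 546.7869
Population variance = 546.7869 / 61 = 8.9637
Standard deviation = √8.9637 = 2.9939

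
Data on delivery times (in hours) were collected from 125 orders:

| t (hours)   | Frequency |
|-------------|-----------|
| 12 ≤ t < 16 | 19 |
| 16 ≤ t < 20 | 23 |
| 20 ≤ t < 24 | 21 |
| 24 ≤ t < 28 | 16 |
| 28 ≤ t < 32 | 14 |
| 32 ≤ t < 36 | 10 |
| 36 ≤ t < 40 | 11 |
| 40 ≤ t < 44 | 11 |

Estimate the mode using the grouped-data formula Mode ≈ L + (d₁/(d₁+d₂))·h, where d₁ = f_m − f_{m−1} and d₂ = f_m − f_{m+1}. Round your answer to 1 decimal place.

18.7

Modal class: 16 ≤ t < 20 (highest frequency 23).
d₁ = 23 − 19 = 4, d₂ = 23 − 21 = 2
Mode ≈ 16 + (4/(4+2)) × 4 = 16 + 2.6667 = 18.6667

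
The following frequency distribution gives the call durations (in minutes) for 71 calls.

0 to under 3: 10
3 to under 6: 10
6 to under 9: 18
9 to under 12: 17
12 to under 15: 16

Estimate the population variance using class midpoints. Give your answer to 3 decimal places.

Midpoints: 1.5, 4.5, 7.5, 10.5, 13.5
n = 71, Σfm = 589.5, mean = 8.3028
Σfm² = 6027.75
Σf(m − x̄)² = Σfm² − (Σfm)²/n = 6027.75 − 589.5²/71 = 1133.2394
Population variance = 1133.2394 / 71 = 15.9611

15.961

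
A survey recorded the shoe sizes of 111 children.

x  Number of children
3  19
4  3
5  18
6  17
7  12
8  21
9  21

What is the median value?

6

Cumulative frequencies: 19, 22, 40, 57, 69, 90, 111
n = 111, so the median is the value in position (n+1)/2 = 56.
Position 56 falls at value 6.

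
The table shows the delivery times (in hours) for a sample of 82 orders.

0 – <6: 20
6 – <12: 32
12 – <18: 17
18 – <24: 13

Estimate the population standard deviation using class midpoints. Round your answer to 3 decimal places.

Midpoints: 3, 9, 15, 21
n = 82, Σfm = 876, mean = 10.6829
Σfm² = 12330
Σf(m − x̄)² = Σfm² − (Σfm)²/n = 12330 − 876²/82 = 2971.7561
Population variance = 2971.7561 / 82 = 36.2409
Standard deviation = √36.2409 = 6.0200

6.020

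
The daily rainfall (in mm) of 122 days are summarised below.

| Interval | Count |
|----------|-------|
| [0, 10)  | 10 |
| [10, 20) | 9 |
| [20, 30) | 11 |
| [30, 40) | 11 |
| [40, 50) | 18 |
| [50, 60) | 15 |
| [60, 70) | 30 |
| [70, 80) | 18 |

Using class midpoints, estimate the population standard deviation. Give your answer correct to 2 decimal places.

21.92

Midpoints: 5, 15, 25, 35, 45, 55, 65, 75
n = 122, Σfm = 5780, mean = 47.3770
Σfm² = 332450
Σf(m − x̄)² = Σfm² − (Σfm)²/n = 332450 − 5780²/122 = 58610.6557
Population variance = 58610.6557 / 122 = 480.4152
Standard deviation = √480.4152 = 21.9184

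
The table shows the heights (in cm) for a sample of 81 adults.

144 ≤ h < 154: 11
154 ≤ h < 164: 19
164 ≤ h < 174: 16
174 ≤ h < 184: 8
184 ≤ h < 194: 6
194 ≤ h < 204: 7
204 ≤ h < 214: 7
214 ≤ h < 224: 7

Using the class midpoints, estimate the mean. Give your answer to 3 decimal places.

Midpoints: 149, 159, 169, 179, 189, 199, 209, 219
Σfm = 11×149 + 19×159 + 16×169 + 8×179 + 6×189 + 7×199 + 7×209 + 7×219 = 14319
n = Σf = 81
Mean = 14319 / 81 = 176.7778

176.778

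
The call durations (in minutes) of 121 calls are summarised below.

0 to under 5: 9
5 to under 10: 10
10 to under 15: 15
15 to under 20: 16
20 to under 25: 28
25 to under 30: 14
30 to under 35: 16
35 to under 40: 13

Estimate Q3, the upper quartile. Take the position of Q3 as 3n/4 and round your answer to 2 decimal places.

29.55

Cumulative frequencies: 9, 19, 34, 50, 78, 92, 108, 121
n = 121; position = 3n/4 = 90.75.
This falls in the class 25 to under 30: L = 25, F = 78, f = 14, h = 5.
Upper quartile ≈ 25 + ((90.75 − 78) / 14) × 5 = 29.5536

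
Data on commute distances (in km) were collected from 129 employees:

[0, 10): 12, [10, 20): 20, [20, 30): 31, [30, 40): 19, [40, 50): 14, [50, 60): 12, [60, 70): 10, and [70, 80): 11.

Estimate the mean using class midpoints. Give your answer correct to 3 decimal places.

Midpoints: 5, 15, 25, 35, 45, 55, 65, 75
Σfm = 12×5 + 20×15 + 31×25 + 19×35 + 14×45 + 12×55 + 10×65 + 11×75 = 4565
n = Σf = 129
Mean = 4565 / 129 = 35.3876

35.388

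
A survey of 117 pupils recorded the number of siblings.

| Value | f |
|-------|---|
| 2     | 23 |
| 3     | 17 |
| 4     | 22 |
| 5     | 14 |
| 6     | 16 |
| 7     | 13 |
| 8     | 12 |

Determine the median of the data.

4

Cumulative frequencies: 23, 40, 62, 76, 92, 105, 117
n = 117, so the median is the value in position (n+1)/2 = 59.
Position 59 falls at value 4.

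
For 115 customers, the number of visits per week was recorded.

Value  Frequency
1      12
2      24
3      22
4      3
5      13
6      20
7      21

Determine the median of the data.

Cumulative frequencies: 12, 36, 58, 61, 74, 94, 115
n = 115, so the median is the value in position (n+1)/2 = 58.
Position 58 falls at value 3.

3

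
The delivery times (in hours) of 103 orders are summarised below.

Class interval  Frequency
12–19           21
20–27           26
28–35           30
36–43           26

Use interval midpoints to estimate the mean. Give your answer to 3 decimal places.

Midpoints: 15.5, 23.5, 31.5, 39.5
Σfm = 21×15.5 + 26×23.5 + 30×31.5 + 26×39.5 = 2908.5
n = Σf = 103
Mean = 2908.5 / 103 = 28.2379

28.238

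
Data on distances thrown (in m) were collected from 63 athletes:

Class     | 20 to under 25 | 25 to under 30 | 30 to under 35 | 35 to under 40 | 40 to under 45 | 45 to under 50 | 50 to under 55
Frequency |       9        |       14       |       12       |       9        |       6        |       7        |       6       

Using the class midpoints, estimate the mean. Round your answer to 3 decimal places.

Midpoints: 22.5, 27.5, 32.5, 37.5, 42.5, 47.5, 52.5
Σfm = 9×22.5 + 14×27.5 + 12×32.5 + 9×37.5 + 6×42.5 + 7×47.5 + 6×52.5 = 2217.5
n = Σf = 63
Mean = 2217.5 / 63 = 35.1984

35.198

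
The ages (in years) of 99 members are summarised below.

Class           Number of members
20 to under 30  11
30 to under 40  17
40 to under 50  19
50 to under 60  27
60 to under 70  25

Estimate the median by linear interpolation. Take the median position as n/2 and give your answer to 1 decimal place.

Cumulative frequencies: 11, 28, 47, 74, 99
n = 99; position = n/2 = 49.5.
This falls in the class 50 to under 60: L = 50, F = 47, f = 27, h = 10.
Median ≈ 50 + ((49.5 − 47) / 27) × 10 = 50.9259

50.9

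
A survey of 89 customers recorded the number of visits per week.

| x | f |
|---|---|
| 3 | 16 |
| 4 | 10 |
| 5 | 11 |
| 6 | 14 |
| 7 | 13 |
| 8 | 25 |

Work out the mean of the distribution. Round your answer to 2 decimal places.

Values: 3, 4, 5, 6, 7, 8
Σfx = 16×3 + 10×4 + 11×5 + 14×6 + 13×7 + 25×8 = 518
n = Σf = 89
Mean = 518 / 89 = 5.8202

5.82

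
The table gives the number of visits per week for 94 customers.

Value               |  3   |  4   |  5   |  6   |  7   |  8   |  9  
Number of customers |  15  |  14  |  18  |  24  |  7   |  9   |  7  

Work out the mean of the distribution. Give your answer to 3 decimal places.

5.521

Values: 3, 4, 5, 6, 7, 8, 9
Σfx = 15×3 + 14×4 + 18×5 + 24×6 + 7×7 + 9×8 + 7×9 = 519
n = Σf = 94
Mean = 519 / 94 = 5.5213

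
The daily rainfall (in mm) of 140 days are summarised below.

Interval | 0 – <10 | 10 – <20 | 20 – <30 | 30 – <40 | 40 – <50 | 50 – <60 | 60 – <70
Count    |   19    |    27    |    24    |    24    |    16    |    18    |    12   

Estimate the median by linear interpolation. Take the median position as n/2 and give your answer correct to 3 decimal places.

30.000

Cumulative frequencies: 19, 46, 70, 94, 110, 128, 140
n = 140; position = n/2 = 70.
This falls in the class 20 – <30: L = 20, F = 46, f = 24, h = 10.
Median ≈ 20 + ((70 − 46) / 24) × 10 = 30.0000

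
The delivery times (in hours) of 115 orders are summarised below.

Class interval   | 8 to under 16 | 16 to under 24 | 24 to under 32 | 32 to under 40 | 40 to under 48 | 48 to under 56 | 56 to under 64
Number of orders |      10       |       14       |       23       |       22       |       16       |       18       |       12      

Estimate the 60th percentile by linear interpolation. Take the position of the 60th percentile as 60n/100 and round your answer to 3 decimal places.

Cumulative frequencies: 10, 24, 47, 69, 85, 103, 115
n = 115; position = 60n/100 = 69.
This falls in the class 32 to under 40: L = 32, F = 47, f = 22, h = 8.
60th percentile ≈ 32 + ((69 − 47) / 22) × 8 = 40.0000

40.000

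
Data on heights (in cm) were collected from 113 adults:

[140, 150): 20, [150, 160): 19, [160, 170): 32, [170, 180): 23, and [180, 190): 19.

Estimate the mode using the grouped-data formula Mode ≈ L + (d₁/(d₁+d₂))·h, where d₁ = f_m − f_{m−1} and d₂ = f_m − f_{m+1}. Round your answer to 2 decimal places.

Modal class: [160, 170) (highest frequency 32).
d₁ = 32 − 19 = 13, d₂ = 32 − 23 = 9
Mode ≈ 160 + (13/(13+9)) × 10 = 160 + 5.9091 = 165.9091

165.91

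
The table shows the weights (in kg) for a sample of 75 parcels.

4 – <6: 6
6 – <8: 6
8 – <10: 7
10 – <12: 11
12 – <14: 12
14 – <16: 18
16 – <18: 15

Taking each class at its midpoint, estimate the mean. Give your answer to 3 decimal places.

Midpoints: 5, 7, 9, 11, 13, 15, 17
Σfm = 6×5 + 6×7 + 7×9 + 11×11 + 12×13 + 18×15 + 15×17 = 937
n = Σf = 75
Mean = 937 / 75 = 12.4933

12.493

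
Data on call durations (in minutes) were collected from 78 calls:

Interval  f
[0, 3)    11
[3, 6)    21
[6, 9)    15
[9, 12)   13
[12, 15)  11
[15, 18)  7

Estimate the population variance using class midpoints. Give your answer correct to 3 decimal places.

Midpoints: 1.5, 4.5, 7.5, 10.5, 13.5, 16.5
n = 78, Σfm = 624, mean = 8.0000
Σfm² = 6637.5
Σf(m − x̄)² = Σfm² − (Σfm)²/n = 6637.5 − 624²/78 = 1645.5000
Population variance = 1645.5000 / 78 = 21.0962

21.096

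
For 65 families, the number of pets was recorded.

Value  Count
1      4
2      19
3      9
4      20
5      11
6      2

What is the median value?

4

Cumulative frequencies: 4, 23, 32, 52, 63, 65
n = 65, so the median is the value in position (n+1)/2 = 33.
Position 33 falls at value 4.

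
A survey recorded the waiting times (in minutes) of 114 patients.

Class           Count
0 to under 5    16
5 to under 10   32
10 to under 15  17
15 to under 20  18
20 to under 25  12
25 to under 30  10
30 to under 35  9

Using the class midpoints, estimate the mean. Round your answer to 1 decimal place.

14.4

Midpoints: 2.5, 7.5, 12.5, 17.5, 22.5, 27.5, 32.5
Σfm = 16×2.5 + 32×7.5 + 17×12.5 + 18×17.5 + 12×22.5 + 10×27.5 + 9×32.5 = 1645
n = Σf = 114
Mean = 1645 / 114 = 14.4298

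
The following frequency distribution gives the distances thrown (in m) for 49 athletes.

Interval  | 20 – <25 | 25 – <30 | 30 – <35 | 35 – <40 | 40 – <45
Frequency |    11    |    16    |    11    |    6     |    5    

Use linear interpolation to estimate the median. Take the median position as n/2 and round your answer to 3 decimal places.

Cumulative frequencies: 11, 27, 38, 44, 49
n = 49; position = n/2 = 24.5.
This falls in the class 25 – <30: L = 25, F = 11, f = 16, h = 5.
Median ≈ 25 + ((24.5 − 11) / 16) × 5 = 29.2188

29.219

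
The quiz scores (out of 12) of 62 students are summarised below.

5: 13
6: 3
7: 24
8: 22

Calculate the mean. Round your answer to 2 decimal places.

Values: 5, 6, 7, 8
Σfx = 13×5 + 3×6 + 24×7 + 22×8 = 427
n = Σf = 62
Mean = 427 / 62 = 6.8871

6.89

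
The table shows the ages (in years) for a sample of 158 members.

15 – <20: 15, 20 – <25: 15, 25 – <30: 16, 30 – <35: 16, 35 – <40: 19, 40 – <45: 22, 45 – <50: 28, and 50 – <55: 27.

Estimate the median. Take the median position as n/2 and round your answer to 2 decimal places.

Cumulative frequencies: 15, 30, 46, 62, 81, 103, 131, 158
n = 158; position = n/2 = 79.
This falls in the class 35 – <40: L = 35, F = 62, f = 19, h = 5.
Median ≈ 35 + ((79 − 62) / 19) × 5 = 39.4737

39.47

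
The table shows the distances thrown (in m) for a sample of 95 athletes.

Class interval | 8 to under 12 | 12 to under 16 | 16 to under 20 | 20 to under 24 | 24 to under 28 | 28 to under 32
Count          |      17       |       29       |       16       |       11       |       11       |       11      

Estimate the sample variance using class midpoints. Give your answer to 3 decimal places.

Midpoints: 10, 14, 18, 22, 26, 30
n = 95, Σfm = 1722, mean = 18.1263
Σfm² = 35228
Σf(m − x̄)² = Σfm² − (Σfm)²/n = 35228 − 1722²/95 = 4014.4842
Sample variance = 4014.4842 / 94 = 42.7073

42.707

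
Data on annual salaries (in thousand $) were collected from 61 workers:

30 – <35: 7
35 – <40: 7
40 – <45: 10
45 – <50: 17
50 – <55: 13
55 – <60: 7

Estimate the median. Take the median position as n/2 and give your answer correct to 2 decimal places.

Cumulative frequencies: 7, 14, 24, 41, 54, 61
n = 61; position = n/2 = 30.5.
This falls in the class 45 – <50: L = 45, F = 24, f = 17, h = 5.
Median ≈ 45 + ((30.5 − 24) / 17) × 5 = 46.9118

46.91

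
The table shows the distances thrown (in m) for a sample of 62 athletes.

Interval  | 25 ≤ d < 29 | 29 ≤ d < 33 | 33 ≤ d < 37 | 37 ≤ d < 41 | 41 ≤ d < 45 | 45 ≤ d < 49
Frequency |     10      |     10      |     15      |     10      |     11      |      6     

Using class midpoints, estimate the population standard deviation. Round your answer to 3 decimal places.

6.254

Midpoints: 27, 31, 35, 39, 43, 47
n = 62, Σfm = 2250, mean = 36.2903
Σfm² = 84078
Σf(m − x̄)² = Σfm² − (Σfm)²/n = 84078 − 2250²/62 = 2424.7742
Population variance = 2424.7742 / 62 = 39.1093
Standard deviation = √39.1093 = 6.2537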